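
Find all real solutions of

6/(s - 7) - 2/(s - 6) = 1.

s = 5.6277 or s = 11.3723

Multiply both sides by (s - 7)(s - 6):
6(s - 6) - 2(s - 7) = (s - 7)(s - 6).
Expand and collect terms: s² - 17s + 64 = 0.
By the quadratic formula, s = (17 ± √33) / 2, so s ≈ 11.3723 or s ≈ 5.6277.
Neither value makes a denominator zero (s ≠ 7, s ≠ 6), so both are valid.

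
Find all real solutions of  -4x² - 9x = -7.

Rearrange to standard form: -4x² - 9x + 7 = 0.
Discriminant: (-9)² − 4·(-4)·7 = 193.
Quadratic formula: x = (9 ± √193) / (-8).
So x = -√(193)/8 - 9/8 ≈ -2.8616 or x = -9/8 + √(193)/8 ≈ 0.6116.

x = -2.8616 or x = 0.6116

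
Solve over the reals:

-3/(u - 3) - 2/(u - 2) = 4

u = 1.1569 or u = 2.5931

Multiply both sides by (u - 3)(u - 2):
-3(u - 2) - 2(u - 3) = 4(u - 3)(u - 2).
Expand and collect terms: 4u² - 15u + 12 = 0.
By the quadratic formula, u = (15 ± √33) / 8, so u ≈ 2.5931 or u ≈ 1.1569.
Neither value makes a denominator zero (u ≠ 3, u ≠ 2), so both are valid.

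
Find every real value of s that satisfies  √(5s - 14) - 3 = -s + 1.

Isolate the radical: √(5s - 14) = -s + 4.
Square both sides: 5s - 14 = (-s + 4)².
Expand and rearrange: s² - 13s + 30 = 0.
Solving gives s = 10 or s = 3.
Check each candidate in the original equation:
  s = 10: √(36) = 6, while -s + 4 = -6 — extraneous.
  s = 3: √(1) = 1, while -s + 4 = 1 — valid.

s = 3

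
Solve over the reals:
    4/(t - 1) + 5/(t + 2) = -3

t = -4.2361 or t = 0.2361

Multiply both sides by (t - 1)(t + 2):
4(t + 2) + 5(t - 1) = -3(t - 1)(t + 2).
Expand and collect terms: -3t² - 12t + 3 = 0.
By the quadratic formula, t = (12 ± √180) / -6, so t ≈ -4.2361 or t ≈ 0.2361.
Neither value makes a denominator zero (t ≠ 1, t ≠ -2), so both are valid.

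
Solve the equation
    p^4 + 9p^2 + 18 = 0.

No real solutions.

Let u = p^2. The equation becomes u^2 + 9u + 18 = 0.
Factor: (u + 6)(u + 3) = 0, so u = -6 or u = -3.
p^2 = -6 < 0 has no real solution.
p^2 = -3 < 0 has no real solution.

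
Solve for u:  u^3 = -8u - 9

Rearrange: u^3 + 8u + 9 = 0.
Possible rational roots are divisors of 9. Testing u = -1 gives 0, so (u + 1) is a factor.
Divide: u^3 + 8u + 9 = (u + 1)(u^2 - u + 9).
The quadratic u^2 - u + 9 has discriminant -35 < 0, so no further real roots.

u = -1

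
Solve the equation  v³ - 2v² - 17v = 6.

v = -3 or v = -0.3723 or v = 5.3723

Rearrange: v³ - 2v² - 17v - 6 = 0.
Possible rational roots are divisors of -6. Testing v = -3 gives 0, so (v + 3) is a factor.
Divide: v³ - 2v² - 17v - 6 = (v + 3)(v² - 5v - 2).
Apply the quadratic formula to v² - 5v - 2 = 0: v = (5 ± √33)/2, i.e. v ≈ 5.3723 or v ≈ -0.3723.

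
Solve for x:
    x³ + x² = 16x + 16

x = -4 or x = -1 or x = 4

Rearrange: x³ + x² - 16x - 16 = 0.
Possible rational roots are divisors of -16. Testing x = -4 gives 0, so (x + 4) is a factor.
Divide: x³ + x² - 16x - 16 = (x + 4)(x² - 3x - 4).
Factor the quadratic: x = 4 or x = -1.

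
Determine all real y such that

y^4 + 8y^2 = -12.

No real solutions.

Let u = y^2. The equation becomes u^2 + 8u + 12 = 0.
Factor: (u + 6)(u + 2) = 0, so u = -6 or u = -2.
y^2 = -6 < 0 has no real solution.
y^2 = -2 < 0 has no real solution.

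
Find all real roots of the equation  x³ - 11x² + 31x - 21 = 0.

Possible rational roots are divisors of -21. Testing x = 3 gives 0, so (x - 3) is a factor.
Divide: x³ - 11x² + 31x - 21 = (x - 3)(x² - 8x + 7).
Factor the quadratic: x = 7 or x = 1.

x = 1 or x = 3 or x = 7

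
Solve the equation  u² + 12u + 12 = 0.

Discriminant: (12)² − 4·1·12 = 96.
Quadratic formula: u = (-12 ± √96) / 2.
So u = -6 + 2·√(6) ≈ -1.101 or u = -6 - 2·√(6) ≈ -10.899.

u = -10.899 or u = -1.101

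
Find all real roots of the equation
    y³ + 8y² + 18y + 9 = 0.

y = -4.3028 or y = -3 or y = -0.6972

Possible rational roots are divisors of 9. Testing y = -3 gives 0, so (y + 3) is a factor.
Divide: y³ + 8y² + 18y + 9 = (y + 3)(y² + 5y + 3).
Apply the quadratic formula to y² + 5y + 3 = 0: y = (-5 ± √13)/2, i.e. y ≈ -0.6972 or y ≈ -4.3028.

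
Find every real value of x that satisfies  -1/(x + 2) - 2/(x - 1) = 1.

Multiply both sides by (x + 2)(x - 1):
-(x - 1) - 2(x + 2) = (x + 2)(x - 1).
Expand and collect terms: x² + 4x + 1 = 0.
By the quadratic formula, x = (-4 ± √12) / 2, so x ≈ -0.2679 or x ≈ -3.7321.
Neither value makes a denominator zero (x ≠ -2, x ≠ 1), so both are valid.

x = -3.7321 or x = -0.2679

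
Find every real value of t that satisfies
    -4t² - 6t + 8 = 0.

t = -2.3508 or t = 0.8508

Discriminant: (-6)² − 4·(-4)·8 = 164.
Quadratic formula: t = (6 ± √164) / (-8).
So t = -√(41)/4 - 3/4 ≈ -2.3508 or t = -3/4 + √(41)/4 ≈ 0.8508.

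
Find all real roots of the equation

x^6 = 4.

Let u = x^3. The equation becomes u^2 - 4 = 0.
Factor: (u + 2)(u - 2) = 0, so u = -2 or u = 2.
x^3 = -2 gives x = -(2)^(1/3) ~= -1.2599.
x^3 = 2 gives x = (2)^(1/3) ~= 1.2599.

x = -1.2599 or x = 1.2599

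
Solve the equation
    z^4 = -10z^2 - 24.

No real solutions.

Let u = z^2. The equation becomes u^2 + 10u + 24 = 0.
Factor: (u + 6)(u + 4) = 0, so u = -6 or u = -4.
z^2 = -6 < 0 has no real solution.
z^2 = -4 < 0 has no real solution.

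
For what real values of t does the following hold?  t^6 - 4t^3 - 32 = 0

Let u = t^3. The equation becomes u^2 - 4u - 32 = 0.
Factor: (u - 8)(u + 4) = 0, so u = 8 or u = -4.
t^3 = 8 gives t = 2.
t^3 = -4 gives t = -(4)^(1/3) ~= -1.5874.

t = -1.5874 or t = 2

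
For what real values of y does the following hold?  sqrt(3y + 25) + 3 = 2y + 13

Isolate the radical: sqrt(3y + 25) = 2y + 10.
Square both sides: 3y + 25 = (2y + 10)^2.
Expand and rearrange: 4y^2 + 37y + 75 = 0.
Solving gives y = -3 or y = -6.25.
Check each candidate in the original equation:
  y = -3: sqrt(16) = 4, while 2y + 10 = 4 — valid.
  y = -6.25: sqrt(6.25) = 2.5, while 2y + 10 = -2.5 — extraneous.

y = -3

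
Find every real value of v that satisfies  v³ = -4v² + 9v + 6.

Rearrange: v³ + 4v² - 9v - 6 = 0.
Possible rational roots are divisors of -6. Testing v = 2 gives 0, so (v - 2) is a factor.
Divide: v³ + 4v² - 9v - 6 = (v - 2)(v² + 6v + 3).
Apply the quadratic formula to v² + 6v + 3 = 0: v = (-6 ± √24)/2, i.e. v ≈ -0.5505 or v ≈ -5.4495.

v = -5.4495 or v = -0.5505 or v = 2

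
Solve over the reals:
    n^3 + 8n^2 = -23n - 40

Rearrange: n^3 + 8n^2 + 23n + 40 = 0.
Possible rational roots are divisors of 40. Testing n = -5 gives 0, so (n + 5) is a factor.
Divide: n^3 + 8n^2 + 23n + 40 = (n + 5)(n^2 + 3n + 8).
The quadratic n^2 + 3n + 8 has discriminant -23 < 0, so no further real roots.

n = -5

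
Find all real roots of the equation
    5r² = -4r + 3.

r = -1.2718 or r = 0.4718

Rearrange to standard form: 5r² + 4r - 3 = 0.
Discriminant: (4)² − 4·5·(-3) = 76.
Quadratic formula: r = (-4 ± √76) / 10.
So r = -2/5 + √(19)/5 ≈ 0.4718 or r = -√(19)/5 - 2/5 ≈ -1.2718.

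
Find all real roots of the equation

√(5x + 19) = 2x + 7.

Square both sides: 5x + 19 = (2x + 7)².
Expand and rearrange: 4x² + 23x + 30 = 0.
Solving gives x = -2 or x = -3.75.
Check each candidate in the original equation:
  x = -2: √(9) = 3, while 2x + 7 = 3 — valid.
  x = -3.75: √(0.25) = 0.5, while 2x + 7 = -0.5 — extraneous.

x = -2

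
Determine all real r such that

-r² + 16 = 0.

Factor: -1(r - 4)(r + 4) = 0.
So r = 4 or r = -4.

r = -4 or r = 4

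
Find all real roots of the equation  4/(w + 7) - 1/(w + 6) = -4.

w = -7.8828 or w = -5.8672

Multiply both sides by (w + 7)(w + 6):
4(w + 6) - (w + 7) = -4(w + 7)(w + 6).
Expand and collect terms: -4w^2 - 55w - 185 = 0.
By the quadratic formula, w = (55 +/- sqrt(65)) / -8, so w ~= -7.8828 or w ~= -5.8672.
Neither value makes a denominator zero (w != -7, w != -6), so both are valid.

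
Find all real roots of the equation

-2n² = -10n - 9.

n = -0.7787 or n = 5.7787

Rearrange to standard form: -2n² + 10n + 9 = 0.
Discriminant: (10)² − 4·(-2)·9 = 172.
Quadratic formula: n = (-10 ± √172) / (-4).
So n = 5/2 - √(43)/2 ≈ -0.7787 or n = 5/2 + √(43)/2 ≈ 5.7787.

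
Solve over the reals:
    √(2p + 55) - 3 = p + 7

Isolate the radical: √(2p + 55) = p + 10.
Square both sides: 2p + 55 = (p + 10)².
Expand and rearrange: p² + 18p + 45 = 0.
Solving gives p = -3 or p = -15.
Check each candidate in the original equation:
  p = -3: √(49) = 7, while p + 10 = 7 — valid.
  p = -15: √(25) = 5, while p + 10 = -5 — extraneous.

p = -3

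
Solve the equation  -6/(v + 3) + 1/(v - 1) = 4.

v = -4.434 or v = 1.184

Multiply both sides by (v + 3)(v - 1):
-6(v - 1) + (v + 3) = 4(v + 3)(v - 1).
Expand and collect terms: 4v² + 13v - 21 = 0.
By the quadratic formula, v = (-13 ± √505) / 8, so v ≈ 1.184 or v ≈ -4.434.
Neither value makes a denominator zero (v ≠ -3, v ≠ 1), so both are valid.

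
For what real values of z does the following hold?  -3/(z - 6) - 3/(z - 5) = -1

z = 5.4586 or z = 11.5414

Multiply both sides by (z - 6)(z - 5):
-3(z - 5) - 3(z - 6) = -(z - 6)(z - 5).
Expand and collect terms: -z^2 + 17z - 63 = 0.
By the quadratic formula, z = (-17 +/- sqrt(37)) / -2, so z ~= 5.4586 or z ~= 11.5414.
Neither value makes a denominator zero (z != 6, z != 5), so both are valid.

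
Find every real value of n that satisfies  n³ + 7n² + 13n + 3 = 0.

Possible rational roots are divisors of 3. Testing n = -3 gives 0, so (n + 3) is a factor.
Divide: n³ + 7n² + 13n + 3 = (n + 3)(n² + 4n + 1).
Apply the quadratic formula to n² + 4n + 1 = 0: n = (-4 ± √12)/2, i.e. n ≈ -0.2679 or n ≈ -3.7321.

n = -3.7321 or n = -3 or n = -0.2679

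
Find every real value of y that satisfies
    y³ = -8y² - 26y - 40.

y = -4

Rearrange: y³ + 8y² + 26y + 40 = 0.
Possible rational roots are divisors of 40. Testing y = -4 gives 0, so (y + 4) is a factor.
Divide: y³ + 8y² + 26y + 40 = (y + 4)(y² + 4y + 10).
The quadratic y² + 4y + 10 has discriminant -24 < 0, so no further real roots.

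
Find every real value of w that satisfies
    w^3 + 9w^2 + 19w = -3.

Rearrange: w^3 + 9w^2 + 19w + 3 = 0.
Possible rational roots are divisors of 3. Testing w = -3 gives 0, so (w + 3) is a factor.
Divide: w^3 + 9w^2 + 19w + 3 = (w + 3)(w^2 + 6w + 1).
Apply the quadratic formula to w^2 + 6w + 1 = 0: w = (-6 +/- sqrt(32))/2, i.e. w ~= -0.1716 or w ~= -5.8284.

w = -5.8284 or w = -3 or w = -0.1716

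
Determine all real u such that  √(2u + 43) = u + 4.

Square both sides: 2u + 43 = (u + 4)².
Expand and rearrange: u² + 6u - 27 = 0.
Solving gives u = 3 or u = -9.
Check each candidate in the original equation:
  u = 3: √(49) = 7, while u + 4 = 7 — valid.
  u = -9: √(25) = 5, while u + 4 = -5 — extraneous.

u = 3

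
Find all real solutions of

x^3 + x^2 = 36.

Rearrange: x^3 + x^2 - 36 = 0.
Possible rational roots are divisors of -36. Testing x = 3 gives 0, so (x - 3) is a factor.
Divide: x^3 + x^2 - 36 = (x - 3)(x^2 + 4x + 12).
The quadratic x^2 + 4x + 12 has discriminant -32 < 0, so no further real roots.

x = 3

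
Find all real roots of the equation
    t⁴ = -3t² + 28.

t = -2 or t = 2

Let u = t². The equation becomes u² + 3u - 28 = 0.
Factor: (u + 7)(u - 4) = 0, so u = -7 or u = 4.
t² = -7 < 0 has no real solution.
t² = 4 gives t = ±2.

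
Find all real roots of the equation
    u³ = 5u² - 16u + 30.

u = 3

Rearrange: u³ - 5u² + 16u - 30 = 0.
Possible rational roots are divisors of -30. Testing u = 3 gives 0, so (u - 3) is a factor.
Divide: u³ - 5u² + 16u - 30 = (u - 3)(u² - 2u + 10).
The quadratic u² - 2u + 10 has discriminant -36 < 0, so no further real roots.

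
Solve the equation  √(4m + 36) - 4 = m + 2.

m = 0

Isolate the radical: √(4m + 36) = m + 6.
Square both sides: 4m + 36 = (m + 6)².
Expand and rearrange: m² + 8m = 0.
Solving gives m = 0 or m = -8.
Check each candidate in the original equation:
  m = 0: √(36) = 6, while m + 6 = 6 — valid.
  m = -8: √(4) = 2, while m + 6 = -2 — extraneous.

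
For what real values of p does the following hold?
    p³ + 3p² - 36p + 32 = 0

Possible rational roots are divisors of 32. Testing p = 4 gives 0, so (p - 4) is a factor.
Divide: p³ + 3p² - 36p + 32 = (p - 4)(p² + 7p - 8).
Factor the quadratic: p = 1 or p = -8.

p = -8 or p = 1 or p = 4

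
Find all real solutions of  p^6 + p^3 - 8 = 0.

Let u = p^3. The equation becomes u^2 + u - 8 = 0.
By the quadratic formula, u = -1/2 + sqrt(33)/2 or u = -sqrt(33)/2 - 1/2.
p^3 = -1/2 + sqrt(33)/2 gives p = (-1/2 + sqrt(33)/2)^(1/3) ~= 1.3337.
p^3 = -sqrt(33)/2 - 1/2 gives p = -(1/2 + sqrt(33)/2)^(1/3) ~= -1.4996.

p = -1.4996 or p = 1.3337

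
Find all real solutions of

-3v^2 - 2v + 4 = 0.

v = -1.5352 or v = 0.8685

Discriminant: (-2)^2 - 4*(-3)*4 = 52.
Quadratic formula: v = (2 +/- sqrt(52)) / (-6).
So v = -sqrt(13)/3 - 1/3 ~= -1.5352 or v = -1/3 + sqrt(13)/3 ~= 0.8685.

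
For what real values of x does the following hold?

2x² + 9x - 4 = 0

Discriminant: (9)² − 4·2·(-4) = 113.
Quadratic formula: x = (-9 ± √113) / 4.
So x = -9/4 + √(113)/4 ≈ 0.4075 or x = -√(113)/4 - 9/4 ≈ -4.9075.

x = -4.9075 or x = 0.4075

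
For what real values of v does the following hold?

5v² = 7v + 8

Rearrange to standard form: 5v² - 7v - 8 = 0.
Discriminant: (-7)² − 4·5·(-8) = 209.
Quadratic formula: v = (7 ± √209) / 10.
So v = 7/10 + √(209)/10 ≈ 2.1457 or v = 7/10 - √(209)/10 ≈ -0.7457.

v = -0.7457 or v = 2.1457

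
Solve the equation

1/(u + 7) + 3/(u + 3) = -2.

Multiply both sides by (u + 7)(u + 3):
(u + 3) + 3(u + 7) = -2(u + 7)(u + 3).
Expand and collect terms: -2u² - 24u - 66 = 0.
By the quadratic formula, u = (24 ± √48) / -4, so u ≈ -7.7321 or u ≈ -4.2679.
Neither value makes a denominator zero (u ≠ -7, u ≠ -3), so both are valid.

u = -7.7321 or u = -4.2679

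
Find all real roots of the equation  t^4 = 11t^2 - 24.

Let u = t^2. The equation becomes u^2 - 11u + 24 = 0.
Factor: (u - 3)(u - 8) = 0, so u = 3 or u = 8.
t^2 = 3 gives t = +/-sqrt(3) ~= +/-1.7321.
t^2 = 8 gives t = +/-2*sqrt(2) ~= +/-2.8284.

t = -2.8284 or t = -1.7321 or t = 1.7321 or t = 2.8284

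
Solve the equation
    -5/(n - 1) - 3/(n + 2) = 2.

Multiply both sides by (n - 1)(n + 2):
-5(n + 2) - 3(n - 1) = 2(n - 1)(n + 2).
Expand and collect terms: 2n² + 10n + 3 = 0.
By the quadratic formula, n = (-10 ± √76) / 4, so n ≈ -0.3206 or n ≈ -4.6794.
Neither value makes a denominator zero (n ≠ 1, n ≠ -2), so both are valid.

n = -4.6794 or n = -0.3206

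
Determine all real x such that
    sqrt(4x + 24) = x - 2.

Square both sides: 4x + 24 = (x - 2)^2.
Expand and rearrange: x^2 - 8x - 20 = 0.
Solving gives x = 10 or x = -2.
Check each candidate in the original equation:
  x = 10: sqrt(64) = 8, while x - 2 = 8 — valid.
  x = -2: sqrt(16) = 4, while x - 2 = -4 — extraneous.

x = 10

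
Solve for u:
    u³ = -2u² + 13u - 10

Rearrange: u³ + 2u² - 13u + 10 = 0.
Possible rational roots are divisors of 10. Testing u = 1 gives 0, so (u - 1) is a factor.
Divide: u³ + 2u² - 13u + 10 = (u - 1)(u² + 3u - 10).
Factor the quadratic: u = 2 or u = -5.

u = -5 or u = 1 or u = 2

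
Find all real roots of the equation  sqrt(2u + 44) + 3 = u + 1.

Isolate the radical: sqrt(2u + 44) = u - 2.
Square both sides: 2u + 44 = (u - 2)^2.
Expand and rearrange: u^2 - 6u - 40 = 0.
Solving gives u = 10 or u = -4.
Check each candidate in the original equation:
  u = 10: sqrt(64) = 8, while u - 2 = 8 — valid.
  u = -4: sqrt(36) = 6, while u - 2 = -6 — extraneous.

u = 10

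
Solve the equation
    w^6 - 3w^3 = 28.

w = -1.5874 or w = 1.9129

Let u = w^3. The equation becomes u^2 - 3u - 28 = 0.
Factor: (u + 4)(u - 7) = 0, so u = -4 or u = 7.
w^3 = -4 gives w = -(4)^(1/3) ~= -1.5874.
w^3 = 7 gives w = (7)^(1/3) ~= 1.9129.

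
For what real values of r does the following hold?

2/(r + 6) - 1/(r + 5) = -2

r = -6.7808 or r = -4.7192

Multiply both sides by (r + 6)(r + 5):
2(r + 5) - (r + 6) = -2(r + 6)(r + 5).
Expand and collect terms: -2r² - 23r - 64 = 0.
By the quadratic formula, r = (23 ± √17) / -4, so r ≈ -6.7808 or r ≈ -4.7192.
Neither value makes a denominator zero (r ≠ -6, r ≠ -5), so both are valid.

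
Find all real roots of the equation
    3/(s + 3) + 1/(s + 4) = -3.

s = -4.7676 or s = -3.5657

Multiply both sides by (s + 3)(s + 4):
3(s + 4) + (s + 3) = -3(s + 3)(s + 4).
Expand and collect terms: -3s^2 - 25s - 51 = 0.
By the quadratic formula, s = (25 +/- sqrt(13)) / -6, so s ~= -4.7676 or s ~= -3.5657.
Neither value makes a denominator zero (s != -3, s != -4), so both are valid.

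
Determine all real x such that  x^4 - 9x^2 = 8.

x = -3.1329 or x = 3.1329

Let u = x^2. The equation becomes u^2 - 9u - 8 = 0.
By the quadratic formula, u = 9/2 + sqrt(113)/2 or u = 9/2 - sqrt(113)/2.
x^2 = 9/2 + sqrt(113)/2 gives x = +/-sqrt(9/2 + sqrt(113)/2) ~= +/-3.1329.
x^2 = 9/2 - sqrt(113)/2 < 0 has no real solution.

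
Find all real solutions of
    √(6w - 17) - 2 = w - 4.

Isolate the radical: √(6w - 17) = w - 2.
Square both sides: 6w - 17 = (w - 2)².
Expand and rearrange: w² - 10w + 21 = 0.
Solving gives w = 7 or w = 3.
Check each candidate in the original equation:
  w = 7: √(25) = 5, while w - 2 = 5 — valid.
  w = 3: √(1) = 1, while w - 2 = 1 — valid.

w = 3 or w = 7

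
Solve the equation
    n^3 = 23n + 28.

Rearrange: n^3 - 23n - 28 = 0.
Possible rational roots are divisors of -28. Testing n = -4 gives 0, so (n + 4) is a factor.
Divide: n^3 - 23n - 28 = (n + 4)(n^2 - 4n - 7).
Apply the quadratic formula to n^2 - 4n - 7 = 0: n = (4 +/- sqrt(44))/2, i.e. n ~= 5.3166 or n ~= -1.3166.

n = -4 or n = -1.3166 or n = 5.3166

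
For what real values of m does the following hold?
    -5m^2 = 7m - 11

Rearrange to standard form: -5m^2 - 7m + 11 = 0.
Discriminant: (-7)^2 - 4*(-5)*11 = 269.
Quadratic formula: m = (7 +/- sqrt(269)) / (-10).
So m = -sqrt(269)/10 - 7/10 ~= -2.3401 or m = -7/10 + sqrt(269)/10 ~= 0.9401.

m = -2.3401 or m = 0.9401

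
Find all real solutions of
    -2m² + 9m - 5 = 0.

Discriminant: (9)² − 4·(-2)·(-5) = 41.
Quadratic formula: m = (-9 ± √41) / (-4).
So m = 9/4 - √(41)/4 ≈ 0.6492 or m = √(41)/4 + 9/4 ≈ 3.8508.

m = 0.6492 or m = 3.8508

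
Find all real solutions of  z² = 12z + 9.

z = -0.7082 or z = 12.7082

Rearrange to standard form: z² - 12z - 9 = 0.
Discriminant: (-12)² − 4·1·(-9) = 180.
Quadratic formula: z = (12 ± √180) / 2.
So z = 6 + 3·√(5) ≈ 12.7082 or z = 6 - 3·√(5) ≈ -0.7082.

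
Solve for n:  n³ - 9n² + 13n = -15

Rearrange: n³ - 9n² + 13n + 15 = 0.
Possible rational roots are divisors of 15. Testing n = 3 gives 0, so (n - 3) is a factor.
Divide: n³ - 9n² + 13n + 15 = (n - 3)(n² - 6n - 5).
Apply the quadratic formula to n² - 6n - 5 = 0: n = (6 ± √56)/2, i.e. n ≈ 6.7417 or n ≈ -0.7417.

n = -0.7417 or n = 3 or n = 6.7417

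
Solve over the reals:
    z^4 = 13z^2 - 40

Let u = z^2. The equation becomes u^2 - 13u + 40 = 0.
Factor: (u - 5)(u - 8) = 0, so u = 5 or u = 8.
z^2 = 5 gives z = +/-sqrt(5) ~= +/-2.2361.
z^2 = 8 gives z = +/-2*sqrt(2) ~= +/-2.8284.

z = -2.8284 or z = -2.2361 or z = 2.2361 or z = 2.8284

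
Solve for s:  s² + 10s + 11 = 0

Discriminant: (10)² − 4·1·11 = 56.
Quadratic formula: s = (-10 ± √56) / 2.
So s = -5 + √(14) ≈ -1.2583 or s = -5 - √(14) ≈ -8.7417.

s = -8.7417 or s = -1.2583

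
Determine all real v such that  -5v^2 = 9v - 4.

v = -2.1689 or v = 0.3689

Rearrange to standard form: -5v^2 - 9v + 4 = 0.
Discriminant: (-9)^2 - 4*(-5)*4 = 161.
Quadratic formula: v = (9 +/- sqrt(161)) / (-10).
So v = -sqrt(161)/10 - 9/10 ~= -2.1689 or v = -9/10 + sqrt(161)/10 ~= 0.3689.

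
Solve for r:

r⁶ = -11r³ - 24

Let u = r³. The equation becomes u² + 11u + 24 = 0.
Factor: (u + 8)(u + 3) = 0, so u = -8 or u = -3.
r³ = -8 gives r = -2.
r³ = -3 gives r = -∛(3) ≈ -1.4422.

r = -2 or r = -1.4422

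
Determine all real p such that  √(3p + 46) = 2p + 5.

Square both sides: 3p + 46 = (2p + 5)².
Expand and rearrange: 4p² + 17p - 21 = 0.
Solving gives p = 1 or p = -5.25.
Check each candidate in the original equation:
  p = 1: √(49) = 7, while 2p + 5 = 7 — valid.
  p = -5.25: √(30.25) = 5.5, while 2p + 5 = -5.5 — extraneous.

p = 1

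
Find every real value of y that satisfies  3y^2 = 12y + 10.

y = -0.708 or y = 4.708

Rearrange to standard form: 3y^2 - 12y - 10 = 0.
Discriminant: (-12)^2 - 4*3*(-10) = 264.
Quadratic formula: y = (12 +/- sqrt(264)) / 6.
So y = 2 + sqrt(66)/3 ~= 4.708 or y = 2 - sqrt(66)/3 ~= -0.708.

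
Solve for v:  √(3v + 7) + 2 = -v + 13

Isolate the radical: √(3v + 7) = -v + 11.
Square both sides: 3v + 7 = (-v + 11)².
Expand and rearrange: v² - 25v + 114 = 0.
Solving gives v = 19 or v = 6.
Check each candidate in the original equation:
  v = 19: √(64) = 8, while -v + 11 = -8 — extraneous.
  v = 6: √(25) = 5, while -v + 11 = 5 — valid.

v = 6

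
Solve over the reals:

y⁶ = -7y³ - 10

y = -1.71 or y = -1.2599

Let u = y³. The equation becomes u² + 7u + 10 = 0.
Factor: (u + 5)(u + 2) = 0, so u = -5 or u = -2.
y³ = -5 gives y = -∛(5) ≈ -1.71.
y³ = -2 gives y = -∛(2) ≈ -1.2599.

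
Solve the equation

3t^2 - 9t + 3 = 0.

Discriminant: (-9)^2 - 4*3*3 = 45.
Quadratic formula: t = (9 +/- sqrt(45)) / 6.
So t = sqrt(5)/2 + 3/2 ~= 2.618 or t = 3/2 - sqrt(5)/2 ~= 0.382.

t = 0.382 or t = 2.618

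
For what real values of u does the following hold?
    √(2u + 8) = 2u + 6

u = -2

Square both sides: 2u + 8 = (2u + 6)².
Expand and rearrange: 4u² + 22u + 28 = 0.
Solving gives u = -2 or u = -3.5.
Check each candidate in the original equation:
  u = -2: √(4) = 2, while 2u + 6 = 2 — valid.
  u = -3.5: √(1) = 1, while 2u + 6 = -1 — extraneous.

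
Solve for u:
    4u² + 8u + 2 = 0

u = -1.7071 or u = -0.2929

Discriminant: (8)² − 4·4·2 = 32.
Quadratic formula: u = (-8 ± √32) / 8.
So u = -1 + √(2)/2 ≈ -0.2929 or u = -1 - √(2)/2 ≈ -1.7071.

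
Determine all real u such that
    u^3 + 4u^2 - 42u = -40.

u = -9.099 or u = 1.099 or u = 4

Rearrange: u^3 + 4u^2 - 42u + 40 = 0.
Possible rational roots are divisors of 40. Testing u = 4 gives 0, so (u - 4) is a factor.
Divide: u^3 + 4u^2 - 42u + 40 = (u - 4)(u^2 + 8u - 10).
Apply the quadratic formula to u^2 + 8u - 10 = 0: u = (-8 +/- sqrt(104))/2, i.e. u ~= 1.099 or u ~= -9.099.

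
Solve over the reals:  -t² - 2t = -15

Bring every term to one side: -t² - 2t + 15 = 0.
Factor: -1(t - 3)(t + 5) = 0.
So t = 3 or t = -5.

t = -5 or t = 3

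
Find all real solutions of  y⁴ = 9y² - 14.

y = -2.6458 or y = -1.4142 or y = 1.4142 or y = 2.6458

Let u = y². The equation becomes u² - 9u + 14 = 0.
Factor: (u - 2)(u - 7) = 0, so u = 2 or u = 7.
y² = 2 gives y = ±√(2) ≈ ±1.4142.
y² = 7 gives y = ±√(7) ≈ ±2.6458.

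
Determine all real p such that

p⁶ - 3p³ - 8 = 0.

Let u = p³. The equation becomes u² - 3u - 8 = 0.
By the quadratic formula, u = 3/2 + √(41)/2 or u = 3/2 - √(41)/2.
p³ = 3/2 + √(41)/2 gives p = ∛(3/2 + √(41)/2) ≈ 1.6753.
p³ = 3/2 - √(41)/2 gives p = -∛(-3/2 + √(41)/2) ≈ -1.1938.

p = -1.1938 or p = 1.6753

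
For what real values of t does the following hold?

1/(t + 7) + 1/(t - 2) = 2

Multiply both sides by (t + 7)(t - 2):
(t - 2) + (t + 7) = 2(t + 7)(t - 2).
Expand and collect terms: 2t^2 + 8t - 33 = 0.
By the quadratic formula, t = (-8 +/- sqrt(328)) / 4, so t ~= 2.5277 or t ~= -6.5277.
Neither value makes a denominator zero (t != -7, t != 2), so both are valid.

t = -6.5277 or t = 2.5277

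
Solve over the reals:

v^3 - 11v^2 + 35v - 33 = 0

Possible rational roots are divisors of -33. Testing v = 3 gives 0, so (v - 3) is a factor.
Divide: v^3 - 11v^2 + 35v - 33 = (v - 3)(v^2 - 8v + 11).
Apply the quadratic formula to v^2 - 8v + 11 = 0: v = (8 +/- sqrt(20))/2, i.e. v ~= 6.2361 or v ~= 1.7639.

v = 1.7639 or v = 3 or v = 6.2361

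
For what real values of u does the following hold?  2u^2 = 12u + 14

u = -1 or u = 7

Bring every term to one side: 2u^2 - 12u - 14 = 0.
Factor: 2(u + 1)(u - 7) = 0.
So u = -1 or u = 7.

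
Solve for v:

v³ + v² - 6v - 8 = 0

v = -2 or v = -1.5616 or v = 2.5616

Possible rational roots are divisors of -8. Testing v = -2 gives 0, so (v + 2) is a factor.
Divide: v³ + v² - 6v - 8 = (v + 2)(v² - v - 4).
Apply the quadratic formula to v² - v - 4 = 0: v = (1 ± √17)/2, i.e. v ≈ 2.5616 or v ≈ -1.5616.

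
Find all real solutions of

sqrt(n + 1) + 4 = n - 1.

n = 8

Isolate the radical: sqrt(n + 1) = n - 5.
Square both sides: n + 1 = (n - 5)^2.
Expand and rearrange: n^2 - 11n + 24 = 0.
Solving gives n = 8 or n = 3.
Check each candidate in the original equation:
  n = 8: sqrt(9) = 3, while n - 5 = 3 — valid.
  n = 3: sqrt(4) = 2, while n - 5 = -2 — extraneous.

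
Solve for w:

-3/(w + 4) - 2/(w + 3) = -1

w = -3.4495 or w = 1.4495

Multiply both sides by (w + 4)(w + 3):
-3(w + 3) - 2(w + 4) = -(w + 4)(w + 3).
Expand and collect terms: -w² - 2w + 5 = 0.
By the quadratic formula, w = (2 ± √24) / -2, so w ≈ -3.4495 or w ≈ 1.4495.
Neither value makes a denominator zero (w ≠ -4, w ≠ -3), so both are valid.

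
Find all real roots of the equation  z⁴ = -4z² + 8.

z = -1.21 or z = 1.21

Let u = z². The equation becomes u² + 4u - 8 = 0.
By the quadratic formula, u = -2 + 2·√(3) or u = -2·√(3) - 2.
z² = -2 + 2·√(3) gives z = ±√(-2 + 2·√(3)) ≈ ±1.21.
z² = -2·√(3) - 2 < 0 has no real solution.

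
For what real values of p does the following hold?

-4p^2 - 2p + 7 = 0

p = -1.5963 or p = 1.0963

Discriminant: (-2)^2 - 4*(-4)*7 = 116.
Quadratic formula: p = (2 +/- sqrt(116)) / (-8).
So p = -sqrt(29)/4 - 1/4 ~= -1.5963 or p = -1/4 + sqrt(29)/4 ~= 1.0963.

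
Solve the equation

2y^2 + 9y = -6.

y = -3.6861 or y = -0.8139

Rearrange to standard form: 2y^2 + 9y + 6 = 0.
Discriminant: (9)^2 - 4*2*6 = 33.
Quadratic formula: y = (-9 +/- sqrt(33)) / 4.
So y = -9/4 + sqrt(33)/4 ~= -0.8139 or y = -9/4 - sqrt(33)/4 ~= -3.6861.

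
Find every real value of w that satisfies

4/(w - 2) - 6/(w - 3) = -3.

Multiply both sides by (w - 2)(w - 3):
4(w - 3) - 6(w - 2) = -3(w - 2)(w - 3).
Expand and collect terms: -3w² + 17w - 18 = 0.
By the quadratic formula, w = (-17 ± √73) / -6, so w ≈ 1.4093 or w ≈ 4.2573.
Neither value makes a denominator zero (w ≠ 2, w ≠ 3), so both are valid.

w = 1.4093 or w = 4.2573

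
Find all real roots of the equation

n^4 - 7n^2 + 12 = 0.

n = -2 or n = -1.7321 or n = 1.7321 or n = 2

Let u = n^2. The equation becomes u^2 - 7u + 12 = 0.
Factor: (u - 4)(u - 3) = 0, so u = 4 or u = 3.
n^2 = 4 gives n = +/-2.
n^2 = 3 gives n = +/-sqrt(3) ~= +/-1.7321.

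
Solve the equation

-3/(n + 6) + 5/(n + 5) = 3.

n = -6.4684 or n = -3.865

Multiply both sides by (n + 6)(n + 5):
-3(n + 5) + 5(n + 6) = 3(n + 6)(n + 5).
Expand and collect terms: 3n² + 31n + 75 = 0.
By the quadratic formula, n = (-31 ± √61) / 6, so n ≈ -3.865 or n ≈ -6.4684.
Neither value makes a denominator zero (n ≠ -6, n ≠ -5), so both are valid.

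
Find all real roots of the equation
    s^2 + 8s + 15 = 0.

s = -5 or s = -3

Factor: (s + 5)(s + 3) = 0.
So s = -5 or s = -3.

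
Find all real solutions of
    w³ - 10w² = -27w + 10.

Rearrange: w³ - 10w² + 27w - 10 = 0.
Possible rational roots are divisors of -10. Testing w = 5 gives 0, so (w - 5) is a factor.
Divide: w³ - 10w² + 27w - 10 = (w - 5)(w² - 5w + 2).
Apply the quadratic formula to w² - 5w + 2 = 0: w = (5 ± √17)/2, i.e. w ≈ 4.5616 or w ≈ 0.4384.

w = 0.4384 or w = 4.5616 or w = 5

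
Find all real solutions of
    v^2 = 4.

v = -2 or v = 2

Bring every term to one side: v^2 - 4 = 0.
Factor: (v - 2)(v + 2) = 0.
So v = 2 or v = -2.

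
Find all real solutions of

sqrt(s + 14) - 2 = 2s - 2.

s = 2

Isolate the radical: sqrt(s + 14) = 2s.
Square both sides: s + 14 = (2s)^2.
Expand and rearrange: 4s^2 - s - 14 = 0.
Solving gives s = 2 or s = -1.75.
Check each candidate in the original equation:
  s = 2: sqrt(16) = 4, while 2s = 4 — valid.
  s = -1.75: sqrt(12.25) = 3.5, while 2s = -3.5 — extraneous.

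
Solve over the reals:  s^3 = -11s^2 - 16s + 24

Rearrange: s^3 + 11s^2 + 16s - 24 = 0.
Possible rational roots are divisors of -24. Testing s = -3 gives 0, so (s + 3) is a factor.
Divide: s^3 + 11s^2 + 16s - 24 = (s + 3)(s^2 + 8s - 8).
Apply the quadratic formula to s^2 + 8s - 8 = 0: s = (-8 +/- sqrt(96))/2, i.e. s ~= 0.899 or s ~= -8.899.

s = -8.899 or s = -3 or s = 0.899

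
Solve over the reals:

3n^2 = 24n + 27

n = -1 or n = 9

Bring every term to one side: 3n^2 - 24n - 27 = 0.
Factor: 3(n + 1)(n - 9) = 0.
So n = -1 or n = 9.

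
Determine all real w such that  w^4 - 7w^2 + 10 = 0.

w = -2.2361 or w = -1.4142 or w = 1.4142 or w = 2.2361

Let u = w^2. The equation becomes u^2 - 7u + 10 = 0.
Factor: (u - 2)(u - 5) = 0, so u = 2 or u = 5.
w^2 = 2 gives w = +/-sqrt(2) ~= +/-1.4142.
w^2 = 5 gives w = +/-sqrt(5) ~= +/-2.2361.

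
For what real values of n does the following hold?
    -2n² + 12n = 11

n = 1.1292 or n = 4.8708

Rearrange to standard form: -2n² + 12n - 11 = 0.
Discriminant: (12)² − 4·(-2)·(-11) = 56.
Quadratic formula: n = (-12 ± √56) / (-4).
So n = 3 - √(14)/2 ≈ 1.1292 or n = √(14)/2 + 3 ≈ 4.8708.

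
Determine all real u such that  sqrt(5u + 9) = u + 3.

Square both sides: 5u + 9 = (u + 3)^2.
Expand and rearrange: u^2 + u = 0.
Solving gives u = 0 or u = -1.
Check each candidate in the original equation:
  u = 0: sqrt(9) = 3, while u + 3 = 3 — valid.
  u = -1: sqrt(4) = 2, while u + 3 = 2 — valid.

u = -1 or u = 0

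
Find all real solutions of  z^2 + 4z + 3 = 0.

z = -3 or z = -1

Factor: (z + 1)(z + 3) = 0.
So z = -1 or z = -3.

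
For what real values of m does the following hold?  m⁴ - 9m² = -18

m = -2.4495 or m = -1.7321 or m = 1.7321 or m = 2.4495

Let u = m². The equation becomes u² - 9u + 18 = 0.
Factor: (u - 3)(u - 6) = 0, so u = 3 or u = 6.
m² = 3 gives m = ±√(3) ≈ ±1.7321.
m² = 6 gives m = ±√(6) ≈ ±2.4495.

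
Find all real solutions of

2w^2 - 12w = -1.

Rearrange to standard form: 2w^2 - 12w + 1 = 0.
Discriminant: (-12)^2 - 4*2*1 = 136.
Quadratic formula: w = (12 +/- sqrt(136)) / 4.
So w = sqrt(34)/2 + 3 ~= 5.9155 or w = 3 - sqrt(34)/2 ~= 0.0845.

w = 0.0845 or w = 5.9155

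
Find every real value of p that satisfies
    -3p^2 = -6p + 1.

p = 0.1835 or p = 1.8165

Rearrange to standard form: -3p^2 + 6p - 1 = 0.
Discriminant: (6)^2 - 4*(-3)*(-1) = 24.
Quadratic formula: p = (-6 +/- sqrt(24)) / (-6).
So p = 1 - sqrt(6)/3 ~= 0.1835 or p = sqrt(6)/3 + 1 ~= 1.8165.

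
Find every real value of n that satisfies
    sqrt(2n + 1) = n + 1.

Square both sides: 2n + 1 = (n + 1)^2.
Expand and rearrange: n^2 = 0.
This gives the repeated root n = 0.
Check in the original equation:
  n = 0: sqrt(1) = 1, while n + 1 = 1 — valid.

n = 0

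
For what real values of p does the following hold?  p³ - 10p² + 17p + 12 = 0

Possible rational roots are divisors of 12. Testing p = 3 gives 0, so (p - 3) is a factor.
Divide: p³ - 10p² + 17p + 12 = (p - 3)(p² - 7p - 4).
Apply the quadratic formula to p² - 7p - 4 = 0: p = (7 ± √65)/2, i.e. p ≈ 7.5311 or p ≈ -0.5311.

p = -0.5311 or p = 3 or p = 7.5311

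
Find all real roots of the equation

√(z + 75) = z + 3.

z = 6

Square both sides: z + 75 = (z + 3)².
Expand and rearrange: z² + 5z - 66 = 0.
Solving gives z = 6 or z = -11.
Check each candidate in the original equation:
  z = 6: √(81) = 9, while z + 3 = 9 — valid.
  z = -11: √(64) = 8, while z + 3 = -8 — extraneous.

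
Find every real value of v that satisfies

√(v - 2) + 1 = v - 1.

Isolate the radical: √(v - 2) = v - 2.
Square both sides: v - 2 = (v - 2)².
Expand and rearrange: v² - 5v + 6 = 0.
Solving gives v = 3 or v = 2.
Check each candidate in the original equation:
  v = 3: √(1) = 1, while v - 2 = 1 — valid.
  v = 2: √(0) = 0, while v - 2 = 0 — valid.

v = 2 or v = 3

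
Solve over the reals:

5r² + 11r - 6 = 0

Discriminant: (11)² − 4·5·(-6) = 241.
Quadratic formula: r = (-11 ± √241) / 10.
So r = -11/10 + √(241)/10 ≈ 0.4524 or r = -√(241)/10 - 11/10 ≈ -2.6524.

r = -2.6524 or r = 0.4524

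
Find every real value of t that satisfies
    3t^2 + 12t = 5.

Rearrange to standard form: 3t^2 + 12t - 5 = 0.
Discriminant: (12)^2 - 4*3*(-5) = 204.
Quadratic formula: t = (-12 +/- sqrt(204)) / 6.
So t = -2 + sqrt(51)/3 ~= 0.3805 or t = -sqrt(51)/3 - 2 ~= -4.3805.

t = -4.3805 or t = 0.3805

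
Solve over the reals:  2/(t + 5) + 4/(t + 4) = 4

Multiply both sides by (t + 5)(t + 4):
2(t + 4) + 4(t + 5) = 4(t + 5)(t + 4).
Expand and collect terms: 4t^2 + 30t + 52 = 0.
By the quadratic formula, t = (-30 +/- sqrt(68)) / 8, so t ~= -2.7192 or t ~= -4.7808.
Neither value makes a denominator zero (t != -5, t != -4), so both are valid.

t = -4.7808 or t = -2.7192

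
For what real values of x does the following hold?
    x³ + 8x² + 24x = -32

Rearrange: x³ + 8x² + 24x + 32 = 0.
Possible rational roots are divisors of 32. Testing x = -4 gives 0, so (x + 4) is a factor.
Divide: x³ + 8x² + 24x + 32 = (x + 4)(x² + 4x + 8).
The quadratic x² + 4x + 8 has discriminant -16 < 0, so no further real roots.

x = -4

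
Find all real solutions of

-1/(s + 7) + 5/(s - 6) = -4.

s = -6.7228 or s = 4.7228

Multiply both sides by (s + 7)(s - 6):
-(s - 6) + 5(s + 7) = -4(s + 7)(s - 6).
Expand and collect terms: -4s² - 8s + 127 = 0.
By the quadratic formula, s = (8 ± √2096) / -8, so s ≈ -6.7228 or s ≈ 4.7228.
Neither value makes a denominator zero (s ≠ -7, s ≠ 6), so both are valid.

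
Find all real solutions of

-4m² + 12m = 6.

m = 0.634 or m = 2.366

Rearrange to standard form: -4m² + 12m - 6 = 0.
Discriminant: (12)² − 4·(-4)·(-6) = 48.
Quadratic formula: m = (-12 ± √48) / (-8).
So m = 3/2 - √(3)/2 ≈ 0.634 or m = √(3)/2 + 3/2 ≈ 2.366.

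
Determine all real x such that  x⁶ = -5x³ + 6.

x = -1.8171 or x = 1

Let u = x³. The equation becomes u² + 5u - 6 = 0.
Factor: (u + 6)(u - 1) = 0, so u = -6 or u = 1.
x³ = -6 gives x = -∛(6) ≈ -1.8171.
x³ = 1 gives x = 1.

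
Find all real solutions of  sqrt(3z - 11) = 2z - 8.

Square both sides: 3z - 11 = (2z - 8)^2.
Expand and rearrange: 4z^2 - 35z + 75 = 0.
Solving gives z = 5 or z = 3.75.
Check each candidate in the original equation:
  z = 5: sqrt(4) = 2, while 2z - 8 = 2 — valid.
  z = 3.75: sqrt(0.25) = 0.5, while 2z - 8 = -0.5 — extraneous.

z = 5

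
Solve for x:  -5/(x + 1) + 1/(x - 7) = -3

Multiply both sides by (x + 1)(x - 7):
-5(x - 7) + (x + 1) = -3(x + 1)(x - 7).
Expand and collect terms: -3x^2 + 22x - 15 = 0.
By the quadratic formula, x = (-22 +/- sqrt(304)) / -6, so x ~= 0.7607 or x ~= 6.5726.
Neither value makes a denominator zero (x != -1, x != 7), so both are valid.

x = 0.7607 or x = 6.5726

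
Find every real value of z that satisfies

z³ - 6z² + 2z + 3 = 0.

z = -0.5414 or z = 1 or z = 5.5414

Possible rational roots are divisors of 3. Testing z = 1 gives 0, so (z - 1) is a factor.
Divide: z³ - 6z² + 2z + 3 = (z - 1)(z² - 5z - 3).
Apply the quadratic formula to z² - 5z - 3 = 0: z = (5 ± √37)/2, i.e. z ≈ 5.5414 or z ≈ -0.5414.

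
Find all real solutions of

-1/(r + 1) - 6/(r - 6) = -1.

r = -0.4807 or r = 12.4807

Multiply both sides by (r + 1)(r - 6):
-(r - 6) - 6(r + 1) = -(r + 1)(r - 6).
Expand and collect terms: -r^2 + 12r + 6 = 0.
By the quadratic formula, r = (-12 +/- sqrt(168)) / -2, so r ~= -0.4807 or r ~= 12.4807.
Neither value makes a denominator zero (r != -1, r != 6), so both are valid.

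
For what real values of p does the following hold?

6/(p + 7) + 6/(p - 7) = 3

p = -5.2801 or p = 9.2801

Multiply both sides by (p + 7)(p - 7):
6(p - 7) + 6(p + 7) = 3(p + 7)(p - 7).
Expand and collect terms: 3p² - 12p - 147 = 0.
By the quadratic formula, p = (12 ± √1908) / 6, so p ≈ 9.2801 or p ≈ -5.2801.
Neither value makes a denominator zero (p ≠ -7, p ≠ 7), so both are valid.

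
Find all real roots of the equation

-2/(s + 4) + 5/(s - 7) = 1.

Multiply both sides by (s + 4)(s - 7):
-2(s - 7) + 5(s + 4) = (s + 4)(s - 7).
Expand and collect terms: s^2 - 6s - 62 = 0.
By the quadratic formula, s = (6 +/- sqrt(284)) / 2, so s ~= 11.4261 or s ~= -5.4261.
Neither value makes a denominator zero (s != -4, s != 7), so both are valid.

s = -5.4261 or s = 11.4261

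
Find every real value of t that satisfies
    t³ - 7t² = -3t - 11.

Rearrange: t³ - 7t² + 3t + 11 = 0.
Possible rational roots are divisors of 11. Testing t = -1 gives 0, so (t + 1) is a factor.
Divide: t³ - 7t² + 3t + 11 = (t + 1)(t² - 8t + 11).
Apply the quadratic formula to t² - 8t + 11 = 0: t = (8 ± √20)/2, i.e. t ≈ 6.2361 or t ≈ 1.7639.

t = -1 or t = 1.7639 or t = 6.2361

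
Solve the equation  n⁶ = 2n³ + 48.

Let u = n³. The equation becomes u² - 2u - 48 = 0.
Factor: (u + 6)(u - 8) = 0, so u = -6 or u = 8.
n³ = -6 gives n = -∛(6) ≈ -1.8171.
n³ = 8 gives n = 2.

n = -1.8171 or n = 2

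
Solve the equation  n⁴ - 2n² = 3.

n = -1.7321 or n = 1.7321

Let u = n². The equation becomes u² - 2u - 3 = 0.
Factor: (u - 3)(u + 1) = 0, so u = 3 or u = -1.
n² = 3 gives n = ±√(3) ≈ ±1.7321.
n² = -1 < 0 has no real solution.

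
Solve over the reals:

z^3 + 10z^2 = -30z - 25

Rearrange: z^3 + 10z^2 + 30z + 25 = 0.
Possible rational roots are divisors of 25. Testing z = -5 gives 0, so (z + 5) is a factor.
Divide: z^3 + 10z^2 + 30z + 25 = (z + 5)(z^2 + 5z + 5).
Apply the quadratic formula to z^2 + 5z + 5 = 0: z = (-5 +/- sqrt(5))/2, i.e. z ~= -1.382 or z ~= -3.618.

z = -5 or z = -3.618 or z = -1.382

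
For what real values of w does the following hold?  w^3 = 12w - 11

Rearrange: w^3 - 12w + 11 = 0.
Possible rational roots are divisors of 11. Testing w = 1 gives 0, so (w - 1) is a factor.
Divide: w^3 - 12w + 11 = (w - 1)(w^2 + w - 11).
Apply the quadratic formula to w^2 + w - 11 = 0: w = (-1 +/- sqrt(45))/2, i.e. w ~= 2.8541 or w ~= -3.8541.

w = -3.8541 or w = 1 or w = 2.8541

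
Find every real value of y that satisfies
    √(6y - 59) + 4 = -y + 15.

y = 10

Isolate the radical: √(6y - 59) = -y + 11.
Square both sides: 6y - 59 = (-y + 11)².
Expand and rearrange: y² - 28y + 180 = 0.
Solving gives y = 18 or y = 10.
Check each candidate in the original equation:
  y = 18: √(49) = 7, while -y + 11 = -7 — extraneous.
  y = 10: √(1) = 1, while -y + 11 = 1 — valid.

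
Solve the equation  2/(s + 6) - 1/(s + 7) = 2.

s = -7.2808 or s = -5.2192

Multiply both sides by (s + 6)(s + 7):
2(s + 7) - (s + 6) = 2(s + 6)(s + 7).
Expand and collect terms: 2s^2 + 25s + 76 = 0.
By the quadratic formula, s = (-25 +/- sqrt(17)) / 4, so s ~= -5.2192 or s ~= -7.2808.
Neither value makes a denominator zero (s != -6, s != -7), so both are valid.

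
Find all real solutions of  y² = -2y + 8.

y = -4 or y = 2

Bring every term to one side: y² + 2y - 8 = 0.
Factor: (y + 4)(y - 2) = 0.
So y = -4 or y = 2.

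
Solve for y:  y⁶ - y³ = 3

Let u = y³. The equation becomes u² - u - 3 = 0.
By the quadratic formula, u = 1/2 + √(13)/2 or u = 1/2 - √(13)/2.
y³ = 1/2 + √(13)/2 gives y = ∛(1/2 + √(13)/2) ≈ 1.3205.
y³ = 1/2 - √(13)/2 gives y = -∛(-1/2 + √(13)/2) ≈ -1.0922.

y = -1.0922 or y = 1.3205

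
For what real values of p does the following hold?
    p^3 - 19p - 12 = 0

Possible rational roots are divisors of -12. Testing p = -4 gives 0, so (p + 4) is a factor.
Divide: p^3 - 19p - 12 = (p + 4)(p^2 - 4p - 3).
Apply the quadratic formula to p^2 - 4p - 3 = 0: p = (4 +/- sqrt(28))/2, i.e. p ~= 4.6458 or p ~= -0.6458.

p = -4 or p = -0.6458 or p = 4.6458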